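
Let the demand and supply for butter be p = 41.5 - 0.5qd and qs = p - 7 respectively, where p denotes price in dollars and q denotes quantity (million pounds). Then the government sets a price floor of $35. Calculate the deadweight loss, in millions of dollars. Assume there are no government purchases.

Rearranging demand gives qd = 83 - 2p. In a free market, 83 - 2p = p - 7 gives the equilibrium p* = 30, q* = 23.
Because the floor (35) lies above the market-clearing price, it is binding.
At p = 35: qd = 83 - 2·35 = 13 and qs = 35 - 7 = 28.
Quantity traded falls to 13. At q = 13 the demand price is (83 - 13)/2 = 35 and the supply price is 7 + 13 = 20.
Deadweight loss = ½ · (35 - 20) · (23 - 13) = ½ · 15 · 10 = 75.

75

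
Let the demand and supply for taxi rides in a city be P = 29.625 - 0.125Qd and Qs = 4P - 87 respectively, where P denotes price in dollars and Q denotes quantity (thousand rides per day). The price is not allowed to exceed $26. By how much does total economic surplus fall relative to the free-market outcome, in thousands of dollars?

3

Rearranging demand gives Qd = 237 - 8P. In a free market, 237 - 8P = 4P - 87 gives the equilibrium P* = 27, Q* = 21.
Because the ceiling (26) lies below the market-clearing price, it is binding.
At P = 26: Qd = 237 - 8·26 = 29 and Qs = 4·26 - 87 = 17.
Quantity traded falls to 17. At Q = 17 the demand price is (237 - 17)/8 = 27.5 and the supply price is (87 + 17)/4 = 26.
Deadweight loss = ½ · (27.5 - 26) · (21 - 17) = ½ · 1.5 · 4 = 3.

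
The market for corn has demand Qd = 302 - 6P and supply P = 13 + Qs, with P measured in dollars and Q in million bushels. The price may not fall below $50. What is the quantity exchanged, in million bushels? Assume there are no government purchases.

Rearranging supply gives Qs = P - 13. Setting quantity demanded equal to quantity supplied, 302 - 6P = P - 13, gives P* = 45 and Q* = 32.
Since 50 > 45, the floor is binding.
At P = 50: Qd = 302 - 6·50 = 2 and Qs = 50 - 13 = 37.
The quantity actually transacted is the short side, demand: 2.

2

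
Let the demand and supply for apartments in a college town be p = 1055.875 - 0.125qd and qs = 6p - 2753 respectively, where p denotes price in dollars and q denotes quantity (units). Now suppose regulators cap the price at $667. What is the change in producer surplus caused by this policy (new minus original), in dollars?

Rearranging demand gives qd = 8447 - 8p. Without the control the market clears where 8447 - 8p = 6p - 2753, i.e. p* = 800 and q* = 2047.
The ceiling of 667 is below the equilibrium price 800, so it binds.
At p = 667: qd = 8447 - 8·667 = 3111 and qs = 6·667 - 2753 = 1249.
Producer surplus without the control is ½ · (800 - 2753/6) · 2047 = 4190209/12.
With the ceiling, producers sell 1249 units at 667, so PS = ½ · (667 - 2753/6) · 1249 = 1560001/12.
Change in producer surplus = 1560001/12 - 4190209/12 = -219184.

-219184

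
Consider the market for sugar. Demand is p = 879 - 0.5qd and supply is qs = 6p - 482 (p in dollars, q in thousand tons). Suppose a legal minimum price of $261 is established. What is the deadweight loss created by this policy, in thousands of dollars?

Rearranging demand gives qd = 1758 - 2p. Equilibrium: 1758 - 2p = 6p - 482, so 2240 = 8p and p* = 280, q* = 1198.
Since 261 is below p* = 280, the floor does not bind and the free-market outcome prevails.
Since the control does not bind, no trades are prevented and deadweight loss is zero.

0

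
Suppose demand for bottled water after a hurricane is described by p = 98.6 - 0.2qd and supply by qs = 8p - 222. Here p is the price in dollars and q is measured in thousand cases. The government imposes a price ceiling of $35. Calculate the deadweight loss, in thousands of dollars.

4160

Rearranging demand gives qd = 493 - 5p. Without the control the market clears where 493 - 5p = 8p - 222, i.e. p* = 55 and q* = 218.
The ceiling of 35 is below the equilibrium price 55, so it binds.
At p = 35: qd = 493 - 5·35 = 318 and qs = 8·35 - 222 = 58.
Quantity traded falls to 58. At q = 58 the demand price is (493 - 58)/5 = 87 and the supply price is (222 + 58)/8 = 35.
Deadweight loss = ½ · (87 - 35) · (218 - 58) = ½ · 52 · 160 = 4160.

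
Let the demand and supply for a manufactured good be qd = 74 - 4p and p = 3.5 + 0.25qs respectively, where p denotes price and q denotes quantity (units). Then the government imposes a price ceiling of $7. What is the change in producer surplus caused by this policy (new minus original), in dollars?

-88

Rearranging supply gives qs = 4p - 14. Setting quantity demanded equal to quantity supplied, 74 - 4p = 4p - 14, gives p* = 11 and q* = 30.
Because the ceiling (7) lies below the market-clearing price, it is binding.
At p = 7: qd = 74 - 4·7 = 46 and qs = 4·7 - 14 = 14.
Producer surplus without the control is ½ · (11 - 3.5) · 30 = 112.5.
With the ceiling, producers sell 14 units at 7, so PS = ½ · (7 - 3.5) · 14 = 24.5.
Change in producer surplus = 24.5 - 112.5 = -88.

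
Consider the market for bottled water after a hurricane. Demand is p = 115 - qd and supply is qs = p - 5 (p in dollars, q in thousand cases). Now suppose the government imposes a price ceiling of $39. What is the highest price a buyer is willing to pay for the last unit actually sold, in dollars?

Rearranging demand gives qd = 115 - p. Equilibrium: 115 - p = p - 5, so 120 = 2p and p* = 60, q* = 55.
Because the ceiling (39) lies below the market-clearing price, it is binding.
At p = 39: qd = 115 - 39 = 76 and qs = 39 - 5 = 34.
Only 34 units reach the market. On the demand curve, the marginal buyer's willingness to pay at q = 34 is (115 - 34) = 81.

81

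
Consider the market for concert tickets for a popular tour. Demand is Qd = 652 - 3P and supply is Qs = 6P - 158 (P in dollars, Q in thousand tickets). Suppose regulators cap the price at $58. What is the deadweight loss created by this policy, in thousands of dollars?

9216

Setting quantity demanded equal to quantity supplied, 652 - 3P = 6P - 158, gives P* = 90 and Q* = 382.
The ceiling of 58 is below the equilibrium price 90, so it binds.
At P = 58: Qd = 652 - 3·58 = 478 and Qs = 6·58 - 158 = 190.
Quantity traded falls to 190. At Q = 190 the demand price is (652 - 190)/3 = 154 and the supply price is (158 + 190)/6 = 58.
Deadweight loss = ½ · (154 - 58) · (382 - 190) = ½ · 96 · 192 = 9216.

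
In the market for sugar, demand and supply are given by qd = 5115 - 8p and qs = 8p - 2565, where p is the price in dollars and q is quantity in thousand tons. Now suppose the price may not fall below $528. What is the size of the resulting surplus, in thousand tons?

768

Equilibrium: 5115 - 8p = 8p - 2565, so 7680 = 16p and p* = 480, q* = 1275.
Because the floor (528) lies above the market-clearing price, it is binding.
At p = 528: qd = 5115 - 8·528 = 891 and qs = 8·528 - 2565 = 1659.
Surplus = qs - qd = 1659 - 891 = 768.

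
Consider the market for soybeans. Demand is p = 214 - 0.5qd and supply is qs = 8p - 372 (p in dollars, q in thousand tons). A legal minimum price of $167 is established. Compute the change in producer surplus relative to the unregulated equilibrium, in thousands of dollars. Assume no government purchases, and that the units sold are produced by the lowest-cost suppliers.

6285.75

Rearranging demand gives qd = 428 - 2p. In a free market, 428 - 2p = 8p - 372 gives the equilibrium p* = 80, q* = 268.
Since 167 > 80, the floor is binding.
At p = 167: qd = 428 - 2·167 = 94 and qs = 8·167 - 372 = 964.
Producer surplus without the control is ½ · (80 - 46.5) · 268 = 4489.
With the floor, 94 units are sold at 167. The supply price at q = 94 is 58.25, so PS = ½ · [(167 - 46.5) + (167 - 58.25)] · 94 = 10774.75.
Change in producer surplus = 10774.75 - 4489 = 6285.75.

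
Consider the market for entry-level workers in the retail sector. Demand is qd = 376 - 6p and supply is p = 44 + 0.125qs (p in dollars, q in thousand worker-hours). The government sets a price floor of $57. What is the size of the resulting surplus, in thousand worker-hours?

Rearranging supply gives qs = 8p - 352. Setting quantity demanded equal to quantity supplied, 376 - 6p = 8p - 352, gives p* = 52 and q* = 64.
The floor of 57 is above the equilibrium price 52, so it binds.
At p = 57: qd = 376 - 6·57 = 34 and qs = 8·57 - 352 = 104.
Surplus = qs - qd = 104 - 34 = 70.

70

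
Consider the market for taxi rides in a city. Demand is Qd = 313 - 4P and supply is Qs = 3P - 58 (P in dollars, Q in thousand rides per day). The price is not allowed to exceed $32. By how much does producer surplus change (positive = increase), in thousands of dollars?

-1459.5

Equilibrium: 313 - 4P = 3P - 58, so 371 = 7P and P* = 53, Q* = 101.
Because the ceiling (32) lies below the market-clearing price, it is binding.
At P = 32: Qd = 313 - 4·32 = 185 and Qs = 3·32 - 58 = 38.
Producer surplus without the control is ½ · (53 - 58/3) · 101 = 10201/6.
With the ceiling, producers sell 38 units at 32, so PS = ½ · (32 - 58/3) · 38 = 722/3.
Change in producer surplus = 722/3 - 10201/6 = -1459.5.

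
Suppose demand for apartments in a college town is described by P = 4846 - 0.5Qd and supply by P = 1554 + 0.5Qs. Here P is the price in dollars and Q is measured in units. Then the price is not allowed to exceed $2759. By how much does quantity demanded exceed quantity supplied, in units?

Rearranging demand gives Qd = 9692 - 2P; rearranging supply gives Qs = 2P - 3108. Equilibrium: 9692 - 2P = 2P - 3108, so 12800 = 4P and P* = 3200, Q* = 3292.
Because the ceiling (2759) lies below the market-clearing price, it is binding.
At P = 2759: Qd = 9692 - 2·2759 = 4174 and Qs = 2·2759 - 3108 = 2410.
Shortage = Qd - Qs = 4174 - 2410 = 1764.

1764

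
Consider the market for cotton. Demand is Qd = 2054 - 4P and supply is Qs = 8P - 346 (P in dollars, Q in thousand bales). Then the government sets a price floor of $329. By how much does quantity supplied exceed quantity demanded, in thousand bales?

Setting quantity demanded equal to quantity supplied, 2054 - 4P = 8P - 346, gives P* = 200 and Q* = 1254.
The floor of 329 is above the equilibrium price 200, so it binds.
At P = 329: Qd = 2054 - 4·329 = 738 and Qs = 8·329 - 346 = 2286.
Surplus = Qs - Qd = 2286 - 738 = 1548.

1548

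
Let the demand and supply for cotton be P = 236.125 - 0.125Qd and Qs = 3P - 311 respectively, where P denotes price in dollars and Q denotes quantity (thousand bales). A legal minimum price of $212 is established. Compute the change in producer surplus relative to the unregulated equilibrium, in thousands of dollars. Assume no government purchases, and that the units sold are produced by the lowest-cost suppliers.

780

Rearranging demand gives Qd = 1889 - 8P. In a free market, 1889 - 8P = 3P - 311 gives the equilibrium P* = 200, Q* = 289.
Because the floor (212) lies above the market-clearing price, it is binding.
At P = 212: Qd = 1889 - 8·212 = 193 and Qs = 3·212 - 311 = 325.
Producer surplus without the control is ½ · (200 - 311/3) · 289 = 83521/6.
With the floor, 193 units are sold at 212. The supply price at Q = 193 is 168, so PS = ½ · [(212 - 311/3) + (212 - 168)] · 193 = 88201/6.
Change in producer surplus = 88201/6 - 83521/6 = 780.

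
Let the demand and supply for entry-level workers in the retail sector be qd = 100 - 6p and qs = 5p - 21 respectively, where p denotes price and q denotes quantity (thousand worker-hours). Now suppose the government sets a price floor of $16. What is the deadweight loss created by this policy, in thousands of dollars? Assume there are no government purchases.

165

Setting quantity demanded equal to quantity supplied, 100 - 6p = 5p - 21, gives p* = 11 and q* = 34.
Because the floor (16) lies above the market-clearing price, it is binding.
At p = 16: qd = 100 - 6·16 = 4 and qs = 5·16 - 21 = 59.
Quantity traded falls to 4. At q = 4 the demand price is (100 - 4)/6 = 16 and the supply price is (21 + 4)/5 = 5.
Deadweight loss = ½ · (16 - 5) · (34 - 4) = ½ · 11 · 30 = 165.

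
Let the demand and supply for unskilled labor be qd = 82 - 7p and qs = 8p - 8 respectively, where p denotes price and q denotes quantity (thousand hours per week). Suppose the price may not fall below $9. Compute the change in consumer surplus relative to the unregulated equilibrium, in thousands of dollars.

-88.5

In a free market, 82 - 7p = 8p - 8 gives the equilibrium p* = 6, q* = 40.
The floor of 9 is above the equilibrium price 6, so it binds.
At p = 9: qd = 82 - 7·9 = 19 and qs = 8·9 - 8 = 64.
Consumer surplus without the control is ½ · (82/7 - 6) · 40 = 800/7.
With the floor, consumers buy 19 units at 9, so CS = ½ · (82/7 - 9) · 19 = 361/14.
Change in consumer surplus = 361/14 - 800/7 = -88.5.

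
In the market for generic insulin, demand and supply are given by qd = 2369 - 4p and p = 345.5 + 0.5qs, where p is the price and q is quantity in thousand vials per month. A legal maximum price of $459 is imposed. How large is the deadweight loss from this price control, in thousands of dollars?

3901.5

Rearranging supply gives qs = 2p - 691. In a free market, 2369 - 4p = 2p - 691 gives the equilibrium p* = 510, q* = 329.
Because the ceiling (459) lies below the market-clearing price, it is binding.
At p = 459: qd = 2369 - 4·459 = 533 and qs = 2·459 - 691 = 227.
Quantity traded falls to 227. At q = 227 the demand price is (2369 - 227)/4 = 535.5 and the supply price is (691 + 227)/2 = 459.
Deadweight loss = ½ · (535.5 - 459) · (329 - 227) = ½ · 76.5 · 102 = 3901.5.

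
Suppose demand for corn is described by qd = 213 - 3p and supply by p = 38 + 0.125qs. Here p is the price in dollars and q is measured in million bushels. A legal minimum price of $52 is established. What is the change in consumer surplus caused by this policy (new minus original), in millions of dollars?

-322.5

Rearranging supply gives qs = 8p - 304. Setting quantity demanded equal to quantity supplied, 213 - 3p = 8p - 304, gives p* = 47 and q* = 72.
The floor of 52 is above the equilibrium price 47, so it binds.
At p = 52: qd = 213 - 3·52 = 57 and qs = 8·52 - 304 = 112.
Consumer surplus without the control is ½ · (71 - 47) · 72 = 864.
With the floor, consumers buy 57 units at 52, so CS = ½ · (71 - 52) · 57 = 541.5.
Change in consumer surplus = 541.5 - 864 = -322.5.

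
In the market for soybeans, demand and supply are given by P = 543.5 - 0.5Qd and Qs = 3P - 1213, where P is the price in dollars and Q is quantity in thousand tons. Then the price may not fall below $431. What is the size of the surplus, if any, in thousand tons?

0

Rearranging demand gives Qd = 1087 - 2P. In a free market, 1087 - 2P = 3P - 1213 gives the equilibrium P* = 460, Q* = 167.
The floor of 431 is below the equilibrium price 460, so it is not binding; the market clears at P* = 460, Q* = 167.
Since the control does not bind, there is no surplus.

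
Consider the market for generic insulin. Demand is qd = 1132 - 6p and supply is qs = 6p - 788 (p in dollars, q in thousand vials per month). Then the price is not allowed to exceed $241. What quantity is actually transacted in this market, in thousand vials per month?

Equilibrium: 1132 - 6p = 6p - 788, so 1920 = 12p and p* = 160, q* = 172.
Since 241 is above p* = 160, the ceiling does not bind and the free-market outcome prevails.

172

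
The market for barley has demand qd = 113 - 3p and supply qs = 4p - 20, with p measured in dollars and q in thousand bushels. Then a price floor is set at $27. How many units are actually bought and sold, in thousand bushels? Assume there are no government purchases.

Setting quantity demanded equal to quantity supplied, 113 - 3p = 4p - 20, gives p* = 19 and q* = 56.
The floor of 27 is above the equilibrium price 19, so it binds.
At p = 27: qd = 113 - 3·27 = 32 and qs = 4·27 - 20 = 88.
The quantity actually transacted is the short side, demand: 32.

32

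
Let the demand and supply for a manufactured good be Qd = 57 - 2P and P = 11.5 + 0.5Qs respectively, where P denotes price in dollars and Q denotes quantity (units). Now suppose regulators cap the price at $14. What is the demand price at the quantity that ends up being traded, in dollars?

26

Rearranging supply gives Qs = 2P - 23. Without the control the market clears where 57 - 2P = 2P - 23, i.e. P* = 20 and Q* = 17.
The ceiling of 14 is below the equilibrium price 20, so it binds.
At P = 14: Qd = 57 - 2·14 = 29 and Qs = 2·14 - 23 = 5.
Only 5 units reach the market. On the demand curve, the marginal buyer's willingness to pay at Q = 5 is (57 - 5)/2 = 26.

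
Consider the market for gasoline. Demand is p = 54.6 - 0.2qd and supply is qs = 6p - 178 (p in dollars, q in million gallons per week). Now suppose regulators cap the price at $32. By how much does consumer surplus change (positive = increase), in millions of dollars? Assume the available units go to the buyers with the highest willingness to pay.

-165.6

Rearranging demand gives qd = 273 - 5p. Equilibrium: 273 - 5p = 6p - 178, so 451 = 11p and p* = 41, q* = 68.
Since 32 < 41, the ceiling is binding.
At p = 32: qd = 273 - 5·32 = 113 and qs = 6·32 - 178 = 14.
Consumer surplus without the control is ½ · (54.6 - 41) · 68 = 462.4.
With the ceiling, 14 units are sold at 32 (assume they go to the highest-value buyers). The demand price at q = 14 is 51.8, so CS = ½ · [(54.6 - 32) + (51.8 - 32)] · 14 = 296.8.
Change in consumer surplus = 296.8 - 462.4 = -165.6.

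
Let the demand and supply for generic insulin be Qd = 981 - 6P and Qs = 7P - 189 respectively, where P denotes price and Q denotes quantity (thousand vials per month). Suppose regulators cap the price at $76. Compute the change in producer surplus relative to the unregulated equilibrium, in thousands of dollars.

-5488

Without the control the market clears where 981 - 6P = 7P - 189, i.e. P* = 90 and Q* = 441.
The ceiling of 76 is below the equilibrium price 90, so it binds.
At P = 76: Qd = 981 - 6·76 = 525 and Qs = 7·76 - 189 = 343.
Producer surplus without the control is ½ · (90 - 27) · 441 = 13891.5.
With the ceiling, producers sell 343 units at 76, so PS = ½ · (76 - 27) · 343 = 8403.5.
Change in producer surplus = 8403.5 - 13891.5 = -5488.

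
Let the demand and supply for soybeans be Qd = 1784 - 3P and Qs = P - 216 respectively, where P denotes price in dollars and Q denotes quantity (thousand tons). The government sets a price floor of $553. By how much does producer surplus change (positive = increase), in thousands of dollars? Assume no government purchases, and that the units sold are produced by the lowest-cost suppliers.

Setting quantity demanded equal to quantity supplied, 1784 - 3P = P - 216, gives P* = 500 and Q* = 284.
Because the floor (553) lies above the market-clearing price, it is binding.
At P = 553: Qd = 1784 - 3·553 = 125 and Qs = 553 - 216 = 337.
Producer surplus without the control is ½ · (500 - 216) · 284 = 40328.
With the floor, 125 units are sold at 553. The supply price at Q = 125 is 341, so PS = ½ · [(553 - 216) + (553 - 341)] · 125 = 34312.5.
Change in producer surplus = 34312.5 - 40328 = -6015.5.

-6015.5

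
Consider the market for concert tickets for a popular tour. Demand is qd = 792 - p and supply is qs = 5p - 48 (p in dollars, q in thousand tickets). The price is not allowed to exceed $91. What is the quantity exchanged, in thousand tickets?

Without the control the market clears where 792 - p = 5p - 48, i.e. p* = 140 and q* = 652.
The ceiling of 91 is below the equilibrium price 140, so it binds.
At p = 91: qd = 792 - 91 = 701 and qs = 5·91 - 48 = 407.
The quantity actually transacted is the short side, supply: 407.

407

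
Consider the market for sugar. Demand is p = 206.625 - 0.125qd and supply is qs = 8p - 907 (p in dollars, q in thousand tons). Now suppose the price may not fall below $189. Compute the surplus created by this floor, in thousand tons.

464

Rearranging demand gives qd = 1653 - 8p. In a free market, 1653 - 8p = 8p - 907 gives the equilibrium p* = 160, q* = 373.
Since 189 > 160, the floor is binding.
At p = 189: qd = 1653 - 8·189 = 141 and qs = 8·189 - 907 = 605.
Surplus = qs - qd = 605 - 141 = 464.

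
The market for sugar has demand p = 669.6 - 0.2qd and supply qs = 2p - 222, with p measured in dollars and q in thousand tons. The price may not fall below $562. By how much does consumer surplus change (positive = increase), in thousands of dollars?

-34736

Rearranging demand gives qd = 3348 - 5p. In a free market, 3348 - 5p = 2p - 222 gives the equilibrium p* = 510, q* = 798.
The floor of 562 is above the equilibrium price 510, so it binds.
At p = 562: qd = 3348 - 5·562 = 538 and qs = 2·562 - 222 = 902.
Consumer surplus without the control is ½ · (669.6 - 510) · 798 = 63680.4.
With the floor, consumers buy 538 units at 562, so CS = ½ · (669.6 - 562) · 538 = 28944.4.
Change in consumer surplus = 28944.4 - 63680.4 = -34736.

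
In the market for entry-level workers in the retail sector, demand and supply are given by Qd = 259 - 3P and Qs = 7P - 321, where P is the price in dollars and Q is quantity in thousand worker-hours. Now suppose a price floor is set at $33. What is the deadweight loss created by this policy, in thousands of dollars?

Equilibrium: 259 - 3P = 7P - 321, so 580 = 10P and P* = 58, Q* = 85.
Since 33 is below P* = 58, the floor does not bind and the free-market outcome prevails.
Since the control does not bind, no trades are prevented and deadweight loss is zero.

0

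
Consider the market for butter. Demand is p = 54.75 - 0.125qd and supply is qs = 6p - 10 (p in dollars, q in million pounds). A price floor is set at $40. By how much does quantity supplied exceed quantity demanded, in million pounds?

Rearranging demand gives qd = 438 - 8p. In a free market, 438 - 8p = 6p - 10 gives the equilibrium p* = 32, q* = 182.
Since 40 > 32, the floor is binding.
At p = 40: qd = 438 - 8·40 = 118 and qs = 6·40 - 10 = 230.
Surplus = qs - qd = 230 - 118 = 112.

112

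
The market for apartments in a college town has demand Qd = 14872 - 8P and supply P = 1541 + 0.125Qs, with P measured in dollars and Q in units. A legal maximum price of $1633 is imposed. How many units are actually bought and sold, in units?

Rearranging supply gives Qs = 8P - 12328. Setting quantity demanded equal to quantity supplied, 14872 - 8P = 8P - 12328, gives P* = 1700 and Q* = 1272.
Because the ceiling (1633) lies below the market-clearing price, it is binding.
At P = 1633: Qd = 14872 - 8·1633 = 1808 and Qs = 8·1633 - 12328 = 736.
The quantity actually transacted is the short side, supply: 736.

736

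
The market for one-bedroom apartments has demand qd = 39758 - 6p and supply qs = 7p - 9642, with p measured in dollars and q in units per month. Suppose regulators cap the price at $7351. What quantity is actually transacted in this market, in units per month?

16958

Setting quantity demanded equal to quantity supplied, 39758 - 6p = 7p - 9642, gives p* = 3800 and q* = 16958.
Since 7351 is above p* = 3800, the ceiling does not bind and the free-market outcome prevails.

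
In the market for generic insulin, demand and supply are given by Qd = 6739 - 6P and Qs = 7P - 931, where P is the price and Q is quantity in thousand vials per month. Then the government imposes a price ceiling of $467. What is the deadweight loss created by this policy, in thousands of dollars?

114728.25

Without the control the market clears where 6739 - 6P = 7P - 931, i.e. P* = 590 and Q* = 3199.
Because the ceiling (467) lies below the market-clearing price, it is binding.
At P = 467: Qd = 6739 - 6·467 = 3937 and Qs = 7·467 - 931 = 2338.
Quantity traded falls to 2338. At Q = 2338 the demand price is (6739 - 2338)/6 = 733.5 and the supply price is (931 + 2338)/7 = 467.
Deadweight loss = ½ · (733.5 - 467) · (3199 - 2338) = ½ · 266.5 · 861 = 114728.25.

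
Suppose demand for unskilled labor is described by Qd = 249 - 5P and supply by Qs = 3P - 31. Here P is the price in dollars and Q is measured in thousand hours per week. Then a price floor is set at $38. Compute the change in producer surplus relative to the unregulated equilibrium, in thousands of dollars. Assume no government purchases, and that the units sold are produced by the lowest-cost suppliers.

139.5

In a free market, 249 - 5P = 3P - 31 gives the equilibrium P* = 35, Q* = 74.
Since 38 > 35, the floor is binding.
At P = 38: Qd = 249 - 5·38 = 59 and Qs = 3·38 - 31 = 83.
Producer surplus without the control is ½ · (35 - 31/3) · 74 = 2738/3.
With the floor, 59 units are sold at 38. The supply price at Q = 59 is 30, so PS = ½ · [(38 - 31/3) + (38 - 30)] · 59 = 6313/6.
Change in producer surplus = 6313/6 - 2738/3 = 139.5.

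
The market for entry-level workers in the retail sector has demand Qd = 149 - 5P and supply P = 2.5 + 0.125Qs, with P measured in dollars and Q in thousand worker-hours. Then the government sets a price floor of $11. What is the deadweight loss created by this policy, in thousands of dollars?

0

Rearranging supply gives Qs = 8P - 20. Without the control the market clears where 149 - 5P = 8P - 20, i.e. P* = 13 and Q* = 84.
Since 11 is below P* = 13, the floor does not bind and the free-market outcome prevails.
Since the control does not bind, no trades are prevented and deadweight loss is zero.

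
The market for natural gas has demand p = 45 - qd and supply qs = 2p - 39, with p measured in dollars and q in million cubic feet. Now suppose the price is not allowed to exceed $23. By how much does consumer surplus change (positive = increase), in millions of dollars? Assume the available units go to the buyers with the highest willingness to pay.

Rearranging demand gives qd = 45 - p. Without the control the market clears where 45 - p = 2p - 39, i.e. p* = 28 and q* = 17.
The ceiling of 23 is below the equilibrium price 28, so it binds.
At p = 23: qd = 45 - 23 = 22 and qs = 2·23 - 39 = 7.
Consumer surplus without the control is ½ · (45 - 28) · 17 = 144.5.
With the ceiling, 7 units are sold at 23 (assume they go to the highest-value buyers). The demand price at q = 7 is 38, so CS = ½ · [(45 - 23) + (38 - 23)] · 7 = 129.5.
Change in consumer surplus = 129.5 - 144.5 = -15.

-15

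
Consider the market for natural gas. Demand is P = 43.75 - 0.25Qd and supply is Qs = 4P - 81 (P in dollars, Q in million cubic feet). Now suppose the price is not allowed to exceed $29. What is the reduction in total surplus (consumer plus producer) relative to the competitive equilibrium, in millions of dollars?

Rearranging demand gives Qd = 175 - 4P. In a free market, 175 - 4P = 4P - 81 gives the equilibrium P* = 32, Q* = 47.
Because the ceiling (29) lies below the market-clearing price, it is binding.
At P = 29: Qd = 175 - 4·29 = 59 and Qs = 4·29 - 81 = 35.
Quantity traded falls to 35. At Q = 35 the demand price is (175 - 35)/4 = 35 and the supply price is (81 + 35)/4 = 29.
Deadweight loss = ½ · (35 - 29) · (47 - 35) = ½ · 6 · 12 = 36.

36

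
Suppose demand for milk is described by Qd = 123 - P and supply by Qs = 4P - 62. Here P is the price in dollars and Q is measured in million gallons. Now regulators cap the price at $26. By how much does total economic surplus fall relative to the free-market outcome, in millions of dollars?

Setting quantity demanded equal to quantity supplied, 123 - P = 4P - 62, gives P* = 37 and Q* = 86.
Since 26 < 37, the ceiling is binding.
At P = 26: Qd = 123 - 26 = 97 and Qs = 4·26 - 62 = 42.
Quantity traded falls to 42. At Q = 42 the demand price is 123 - 42 = 81 and the supply price is (62 + 42)/4 = 26.
Deadweight loss = ½ · (81 - 26) · (86 - 42) = ½ · 55 · 44 = 1210.

1210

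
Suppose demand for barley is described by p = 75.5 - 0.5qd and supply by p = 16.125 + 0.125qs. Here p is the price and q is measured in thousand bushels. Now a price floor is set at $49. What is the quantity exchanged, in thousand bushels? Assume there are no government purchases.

Rearranging demand gives qd = 151 - 2p; rearranging supply gives qs = 8p - 129. Setting quantity demanded equal to quantity supplied, 151 - 2p = 8p - 129, gives p* = 28 and q* = 95.
Because the floor (49) lies above the market-clearing price, it is binding.
At p = 49: qd = 151 - 2·49 = 53 and qs = 8·49 - 129 = 263.
The quantity actually transacted is the short side, demand: 53.

53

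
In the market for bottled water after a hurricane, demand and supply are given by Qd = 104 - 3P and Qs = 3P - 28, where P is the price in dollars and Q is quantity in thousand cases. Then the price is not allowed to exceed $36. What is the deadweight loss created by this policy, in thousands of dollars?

In a free market, 104 - 3P = 3P - 28 gives the equilibrium P* = 22, Q* = 38.
The ceiling of 36 is above the equilibrium price 22, so it is not binding; the market clears at P* = 22, Q* = 38.
Since the control does not bind, no trades are prevented and deadweight loss is zero.

0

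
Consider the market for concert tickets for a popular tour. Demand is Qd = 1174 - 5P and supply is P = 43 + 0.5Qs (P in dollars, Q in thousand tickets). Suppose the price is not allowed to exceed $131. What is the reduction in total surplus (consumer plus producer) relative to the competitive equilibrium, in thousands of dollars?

3361.4

Rearranging supply gives Qs = 2P - 86. Without the control the market clears where 1174 - 5P = 2P - 86, i.e. P* = 180 and Q* = 274.
The ceiling of 131 is below the equilibrium price 180, so it binds.
At P = 131: Qd = 1174 - 5·131 = 519 and Qs = 2·131 - 86 = 176.
Quantity traded falls to 176. At Q = 176 the demand price is (1174 - 176)/5 = 199.6 and the supply price is (86 + 176)/2 = 131.
Deadweight loss = ½ · (199.6 - 131) · (274 - 176) = ½ · 68.6 · 98 = 3361.4.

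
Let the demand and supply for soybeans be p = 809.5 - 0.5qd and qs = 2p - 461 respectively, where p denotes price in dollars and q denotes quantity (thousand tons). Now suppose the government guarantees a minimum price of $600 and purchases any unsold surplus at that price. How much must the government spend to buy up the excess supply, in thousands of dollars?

Rearranging demand gives qd = 1619 - 2p. Setting quantity demanded equal to quantity supplied, 1619 - 2p = 2p - 461, gives p* = 520 and q* = 579.
The floor of 600 is above the equilibrium price 520, so it binds.
At p = 600: qd = 1619 - 2·600 = 419 and qs = 2·600 - 461 = 739.
Surplus = qs - qd = 320.
Government expenditure = surplus × support price = 320 × 600 = 192000.

192000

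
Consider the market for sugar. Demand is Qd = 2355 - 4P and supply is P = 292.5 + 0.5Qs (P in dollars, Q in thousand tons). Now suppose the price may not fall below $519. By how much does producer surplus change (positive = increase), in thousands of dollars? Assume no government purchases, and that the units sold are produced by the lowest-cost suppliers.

4727

Rearranging supply gives Qs = 2P - 585. Without the control the market clears where 2355 - 4P = 2P - 585, i.e. P* = 490 and Q* = 395.
The floor of 519 is above the equilibrium price 490, so it binds.
At P = 519: Qd = 2355 - 4·519 = 279 and Qs = 2·519 - 585 = 453.
Producer surplus without the control is ½ · (490 - 292.5) · 395 = 39006.25.
With the floor, 279 units are sold at 519. The supply price at Q = 279 is 432, so PS = ½ · [(519 - 292.5) + (519 - 432)] · 279 = 43733.25.
Change in producer surplus = 43733.25 - 39006.25 = 4727.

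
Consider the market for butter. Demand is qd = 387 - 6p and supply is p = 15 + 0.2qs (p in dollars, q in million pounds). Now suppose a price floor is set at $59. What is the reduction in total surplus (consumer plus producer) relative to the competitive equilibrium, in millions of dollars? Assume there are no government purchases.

1907.4

Rearranging supply gives qs = 5p - 75. In a free market, 387 - 6p = 5p - 75 gives the equilibrium p* = 42, q* = 135.
Since 59 > 42, the floor is binding.
At p = 59: qd = 387 - 6·59 = 33 and qs = 5·59 - 75 = 220.
Quantity traded falls to 33. At q = 33 the demand price is (387 - 33)/6 = 59 and the supply price is (75 + 33)/5 = 21.6.
Deadweight loss = ½ · (59 - 21.6) · (135 - 33) = ½ · 37.4 · 102 = 1907.4.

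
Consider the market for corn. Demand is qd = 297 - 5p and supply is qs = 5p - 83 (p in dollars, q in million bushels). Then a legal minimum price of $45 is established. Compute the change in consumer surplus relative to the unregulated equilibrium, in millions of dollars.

-626.5

Without the control the market clears where 297 - 5p = 5p - 83, i.e. p* = 38 and q* = 107.
The floor of 45 is above the equilibrium price 38, so it binds.
At p = 45: qd = 297 - 5·45 = 72 and qs = 5·45 - 83 = 142.
Consumer surplus without the control is ½ · (59.4 - 38) · 107 = 1144.9.
With the floor, consumers buy 72 units at 45, so CS = ½ · (59.4 - 45) · 72 = 518.4.
Change in consumer surplus = 518.4 - 1144.9 = -626.5.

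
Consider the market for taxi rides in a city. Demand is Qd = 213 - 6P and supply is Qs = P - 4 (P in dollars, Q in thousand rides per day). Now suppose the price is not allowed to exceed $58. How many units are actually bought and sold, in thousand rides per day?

In a free market, 213 - 6P = P - 4 gives the equilibrium P* = 31, Q* = 27.
Since 58 is above P* = 31, the ceiling does not bind and the free-market outcome prevails.

27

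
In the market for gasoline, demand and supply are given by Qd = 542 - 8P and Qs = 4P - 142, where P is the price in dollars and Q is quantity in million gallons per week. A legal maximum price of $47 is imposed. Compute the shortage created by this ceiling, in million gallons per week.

Equilibrium: 542 - 8P = 4P - 142, so 684 = 12P and P* = 57, Q* = 86.
The ceiling of 47 is below the equilibrium price 57, so it binds.
At P = 47: Qd = 542 - 8·47 = 166 and Qs = 4·47 - 142 = 46.
Shortage = Qd - Qs = 166 - 46 = 120.

120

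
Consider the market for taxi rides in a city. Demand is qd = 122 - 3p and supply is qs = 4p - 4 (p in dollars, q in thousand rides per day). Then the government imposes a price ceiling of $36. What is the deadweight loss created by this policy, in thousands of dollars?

In a free market, 122 - 3p = 4p - 4 gives the equilibrium p* = 18, q* = 68.
Since 36 is above p* = 18, the ceiling does not bind and the free-market outcome prevails.
Since the control does not bind, no trades are prevented and deadweight loss is zero.

0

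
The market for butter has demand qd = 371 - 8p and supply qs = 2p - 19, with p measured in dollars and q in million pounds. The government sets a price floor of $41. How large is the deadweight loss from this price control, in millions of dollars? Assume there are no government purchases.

80

Equilibrium: 371 - 8p = 2p - 19, so 390 = 10p and p* = 39, q* = 59.
Since 41 > 39, the floor is binding.
At p = 41: qd = 371 - 8·41 = 43 and qs = 2·41 - 19 = 63.
Quantity traded falls to 43. At q = 43 the demand price is (371 - 43)/8 = 41 and the supply price is (19 + 43)/2 = 31.
Deadweight loss = ½ · (41 - 31) · (59 - 43) = ½ · 10 · 16 = 80.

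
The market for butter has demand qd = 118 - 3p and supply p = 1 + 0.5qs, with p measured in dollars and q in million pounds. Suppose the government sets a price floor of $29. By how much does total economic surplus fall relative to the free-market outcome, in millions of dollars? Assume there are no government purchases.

93.75

Rearranging supply gives qs = 2p - 2. Setting quantity demanded equal to quantity supplied, 118 - 3p = 2p - 2, gives p* = 24 and q* = 46.
The floor of 29 is above the equilibrium price 24, so it binds.
At p = 29: qd = 118 - 3·29 = 31 and qs = 2·29 - 2 = 56.
Quantity traded falls to 31. At q = 31 the demand price is (118 - 31)/3 = 29 and the supply price is (2 + 31)/2 = 16.5.
Deadweight loss = ½ · (29 - 16.5) · (46 - 31) = ½ · 12.5 · 15 = 93.75.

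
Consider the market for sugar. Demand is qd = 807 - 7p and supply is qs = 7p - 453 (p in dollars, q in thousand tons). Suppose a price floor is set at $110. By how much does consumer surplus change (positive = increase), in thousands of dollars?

In a free market, 807 - 7p = 7p - 453 gives the equilibrium p* = 90, q* = 177.
The floor of 110 is above the equilibrium price 90, so it binds.
At p = 110: qd = 807 - 7·110 = 37 and qs = 7·110 - 453 = 317.
Consumer surplus without the control is ½ · (807/7 - 90) · 177 = 31329/14.
With the floor, consumers buy 37 units at 110, so CS = ½ · (807/7 - 110) · 37 = 1369/14.
Change in consumer surplus = 1369/14 - 31329/14 = -2140.

-2140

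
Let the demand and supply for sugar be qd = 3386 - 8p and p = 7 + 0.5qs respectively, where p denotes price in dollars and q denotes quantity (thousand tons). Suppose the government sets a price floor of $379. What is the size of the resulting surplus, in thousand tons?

Rearranging supply gives qs = 2p - 14. Equilibrium: 3386 - 8p = 2p - 14, so 3400 = 10p and p* = 340, q* = 666.
Because the floor (379) lies above the market-clearing price, it is binding.
At p = 379: qd = 3386 - 8·379 = 354 and qs = 2·379 - 14 = 744.
Surplus = qs - qd = 744 - 354 = 390.

390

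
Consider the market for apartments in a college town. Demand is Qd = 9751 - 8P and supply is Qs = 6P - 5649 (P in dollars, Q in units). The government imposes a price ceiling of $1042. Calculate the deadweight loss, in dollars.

17661

Equilibrium: 9751 - 8P = 6P - 5649, so 15400 = 14P and P* = 1100, Q* = 951.
Because the ceiling (1042) lies below the market-clearing price, it is binding.
At P = 1042: Qd = 9751 - 8·1042 = 1415 and Qs = 6·1042 - 5649 = 603.
Quantity traded falls to 603. At Q = 603 the demand price is (9751 - 603)/8 = 1143.5 and the supply price is (5649 + 603)/6 = 1042.
Deadweight loss = ½ · (1143.5 - 1042) · (951 - 603) = ½ · 101.5 · 348 = 17661.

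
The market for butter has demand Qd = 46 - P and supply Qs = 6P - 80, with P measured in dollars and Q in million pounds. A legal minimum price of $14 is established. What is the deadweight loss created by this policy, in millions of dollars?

In a free market, 46 - P = 6P - 80 gives the equilibrium P* = 18, Q* = 28.
The floor of 14 is below the equilibrium price 18, so it is not binding; the market clears at P* = 18, Q* = 28.
Since the control does not bind, no trades are prevented and deadweight loss is zero.

0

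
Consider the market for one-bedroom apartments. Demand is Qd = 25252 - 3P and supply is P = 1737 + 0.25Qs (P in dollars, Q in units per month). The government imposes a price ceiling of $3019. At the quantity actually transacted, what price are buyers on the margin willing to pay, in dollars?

Rearranging supply gives Qs = 4P - 6948. Setting quantity demanded equal to quantity supplied, 25252 - 3P = 4P - 6948, gives P* = 4600 and Q* = 11452.
The ceiling of 3019 is below the equilibrium price 4600, so it binds.
At P = 3019: Qd = 25252 - 3·3019 = 16195 and Qs = 4·3019 - 6948 = 5128.
Only 5128 units reach the market. On the demand curve, the marginal buyer's willingness to pay at Q = 5128 is (25252 - 5128)/3 = 6708.

6708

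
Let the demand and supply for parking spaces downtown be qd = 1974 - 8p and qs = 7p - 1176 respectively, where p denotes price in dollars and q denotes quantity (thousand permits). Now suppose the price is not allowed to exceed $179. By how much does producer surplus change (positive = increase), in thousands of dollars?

Equilibrium: 1974 - 8p = 7p - 1176, so 3150 = 15p and p* = 210, q* = 294.
Since 179 < 210, the ceiling is binding.
At p = 179: qd = 1974 - 8·179 = 542 and qs = 7·179 - 1176 = 77.
Producer surplus without the control is ½ · (210 - 168) · 294 = 6174.
With the ceiling, producers sell 77 units at 179, so PS = ½ · (179 - 168) · 77 = 423.5.
Change in producer surplus = 423.5 - 6174 = -5750.5.

-5750.5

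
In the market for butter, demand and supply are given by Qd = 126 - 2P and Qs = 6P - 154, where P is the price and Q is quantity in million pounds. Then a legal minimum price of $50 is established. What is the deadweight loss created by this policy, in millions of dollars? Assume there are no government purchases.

Setting quantity demanded equal to quantity supplied, 126 - 2P = 6P - 154, gives P* = 35 and Q* = 56.
Since 50 > 35, the floor is binding.
At P = 50: Qd = 126 - 2·50 = 26 and Qs = 6·50 - 154 = 146.
Quantity traded falls to 26. At Q = 26 the demand price is (126 - 26)/2 = 50 and the supply price is (154 + 26)/6 = 30.
Deadweight loss = ½ · (50 - 30) · (56 - 26) = ½ · 20 · 30 = 300.

300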